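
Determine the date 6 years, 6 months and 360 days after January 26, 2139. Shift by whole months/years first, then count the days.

July 21, 2146

Advancing 6 years, 6 months and 360 days from January 26, 2139: first the month/year part, then the days.
+6 years → 2145; month 1 + 6 = 7 → July 2145.
Day 26 is valid in July, giving July 26, 2145.
Now add 360 days from July 26, 2145.
July has 31 days, so 31 − 26 = 5 days remain after July 26, 2145; 360 − 5 = 355 left.
August 2145 has 31 days: 355 − 31 = 324 left.
September 2145 has 30 days: 324 − 30 = 294 left.
October 2145 has 31 days: 294 − 31 = 263 left.
November 2145 has 30 days: 263 − 30 = 233 left.
December 2145 has 31 days: 233 − 31 = 202 left.
January 2146 has 31 days: 202 − 31 = 171 left.
February 2146 has 28 days (2146 is not a leap year): 171 − 28 = 143 left.
March 2146 has 31 days: 143 − 31 = 112 left.
April 2146 has 30 days: 112 − 30 = 82 left.
May 2146 has 31 days: 82 − 31 = 51 left.
June 2146 has 30 days: 51 − 30 = 21 left.
21 days into July 2146 → July 21, 2146.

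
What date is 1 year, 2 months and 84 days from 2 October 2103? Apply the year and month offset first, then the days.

Counting forward 1 year, 2 months and 84 days from October 2, 2103: first the month/year part, then the days.
+1 year → 2104; month 10 + 2 = 12 → December 2104.
Day 2 is valid in December, giving December 2, 2104.
Now add 84 days from December 2, 2104.
December has 31 days, so 31 − 2 = 29 days remain after December 2, 2104; 84 − 29 = 55 left.
January 2105 has 31 days: 55 − 31 = 24 left.
24 days into February 2105 → February 24, 2105.

February 24, 2105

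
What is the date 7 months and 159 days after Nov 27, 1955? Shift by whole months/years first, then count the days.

December 3, 1956

Adding 7 months and 159 days from November 27, 1955: first the month/year part, then the days.
month 11 + 7 = 18, which is month 6 of year 1956 → June 1956.
Day 27 is valid in June, giving June 27, 1956.
Now add 159 days from June 27, 1956.
June has 30 days, so 30 − 27 = 3 days remain after June 27, 1956; 159 − 3 = 156 left.
July 1956 has 31 days: 156 − 31 = 125 left.
August 1956 has 31 days: 125 − 31 = 94 left.
September 1956 has 30 days: 94 − 30 = 64 left.
October 1956 has 31 days: 64 − 31 = 33 left.
November 1956 has 30 days: 33 − 30 = 3 left.
3 days into December 1956 → December 3, 1956.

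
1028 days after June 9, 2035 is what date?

Adding 1028 days from June 9, 2035.
June has 30 days, so 30 − 9 = 21 days remain after June 9, 2035; 1028 − 21 = 1007 left.
July 2035 has 31 days: 1007 − 31 = 976 left.
August 2035 has 31 days: 976 − 31 = 945 left.
September 2035 has 30 days: 945 − 30 = 915 left.
October 2035 has 31 days: 915 − 31 = 884 left.
November 2035 has 30 days: 884 − 30 = 854 left.
December 2035 has 31 days: 854 − 31 = 823 left.
January 2036 has 31 days: 823 − 31 = 792 left.
February 2036 has 29 days (2036 is a leap year): 792 − 29 = 763 left.
March 2036 has 31 days: 763 − 31 = 732 left.
April 2036 has 30 days: 732 − 30 = 702 left.
May 2036 has 31 days: 702 − 31 = 671 left.
June 2036 has 30 days: 671 − 30 = 641 left.
July 2036 has 31 days: 641 − 31 = 610 left.
August 2036 has 31 days: 610 − 31 = 579 left.
September 2036 has 30 days: 579 − 30 = 549 left.
October 2036 has 31 days: 549 − 31 = 518 left.
November 2036 has 30 days: 518 − 30 = 488 left.
December 2036 has 31 days: 488 − 31 = 457 left.
January 2037 has 31 days: 457 − 31 = 426 left.
February 2037 has 28 days (2037 is not a leap year): 426 − 28 = 398 left.
March 2037 has 31 days: 398 − 31 = 367 left.
April 2037 has 30 days: 367 − 30 = 337 left.
May 2037 has 31 days: 337 − 31 = 306 left.
June 2037 has 30 days: 306 − 30 = 276 left.
July 2037 has 31 days: 276 − 31 = 245 left.
August 2037 has 31 days: 245 − 31 = 214 left.
September 2037 has 30 days: 214 − 30 = 184 left.
October 2037 has 31 days: 184 − 31 = 153 left.
November 2037 has 30 days: 153 − 30 = 123 left.
December 2037 has 31 days: 123 − 31 = 92 left.
January 2038 has 31 days: 92 − 31 = 61 left.
February 2038 has 28 days (2038 is not a leap year): 61 − 28 = 33 left.
March 2038 has 31 days: 33 − 31 = 2 left.
2 days into April 2038 → April 2, 2038.

April 2, 2038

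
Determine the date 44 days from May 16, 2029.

Counting forward 44 days from May 16, 2029.
May has 31 days, so 31 − 16 = 15 days remain after May 16, 2029; 44 − 15 = 29 left.
29 days into June 2029 → June 29, 2029.

June 29, 2029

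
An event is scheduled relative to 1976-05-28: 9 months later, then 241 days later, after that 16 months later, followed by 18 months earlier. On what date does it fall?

August 27, 1977

Advancing 9 months from May 28, 1976:
month 5 + 9 = 14, which is month 2 of year 1977 → February 1977.
Day 28 is valid in February, giving February 28, 1977.
Advancing 241 days from February 28, 1977:
February has 28 days, so 28 − 28 = 0 days remain after February 28, 1977; 241 − 0 = 241 left.
March 1977 has 31 days: 241 − 31 = 210 left.
April 1977 has 30 days: 210 − 30 = 180 left.
May 1977 has 31 days: 180 − 31 = 149 left.
June 1977 has 30 days: 149 − 30 = 119 left.
July 1977 has 31 days: 119 − 31 = 88 left.
August 1977 has 31 days: 88 − 31 = 57 left.
September 1977 has 30 days: 57 − 30 = 27 left.
27 days into October 1977 → October 27, 1977.
Counting forward 16 months from October 27, 1977:
month 10 + 16 = 26, which is month 2 of year 1979 → February 1979.
Day 27 is valid in February, giving February 27, 1979.
Counting back 18 months from February 27, 1979:
month 2 − 18 = -16, which is month 8 of year 1977 → August 1977.
Day 27 is valid in August, giving August 27, 1977.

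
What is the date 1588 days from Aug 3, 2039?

Counting forward 1588 days from August 3, 2039.
August has 31 days, so 31 − 3 = 28 days remain after August 3, 2039; 1588 − 28 = 1560 left.
September 2039 has 30 days: 1560 − 30 = 1530 left.
October 2039 has 31 days: 1530 − 31 = 1499 left.
November 2039 has 30 days: 1499 − 30 = 1469 left.
December 2039 has 31 days: 1469 − 31 = 1438 left.
January 2040 has 31 days: 1438 − 31 = 1407 left.
February 2040 has 29 days (2040 is a leap year): 1407 − 29 = 1378 left.
March 2040 has 31 days: 1378 − 31 = 1347 left.
April 2040 has 30 days: 1347 − 30 = 1317 left.
May 2040 has 31 days: 1317 − 31 = 1286 left.
June 2040 has 30 days: 1286 − 30 = 1256 left.
July 2040 has 31 days: 1256 − 31 = 1225 left.
August 2040 has 31 days: 1225 − 31 = 1194 left.
September 2040 has 30 days: 1194 − 30 = 1164 left.
October 2040 has 31 days: 1164 − 31 = 1133 left.
November 2040 has 30 days: 1133 − 30 = 1103 left.
December 2040 has 31 days: 1103 − 31 = 1072 left.
January 2041 has 31 days: 1072 − 31 = 1041 left.
February 2041 has 28 days (2041 is not a leap year): 1041 − 28 = 1013 left.
March 2041 has 31 days: 1013 − 31 = 982 left.
April 2041 has 30 days: 982 − 30 = 952 left.
May 2041 has 31 days: 952 − 31 = 921 left.
June 2041 has 30 days: 921 − 30 = 891 left.
July 2041 has 31 days: 891 − 31 = 860 left.
August 2041 has 31 days: 860 − 31 = 829 left.
September 2041 has 30 days: 829 − 30 = 799 left.
October 2041 has 31 days: 799 − 31 = 768 left.
November 2041 has 30 days: 768 − 30 = 738 left.
December 2041 has 31 days: 738 − 31 = 707 left.
January 2042 has 31 days: 707 − 31 = 676 left.
February 2042 has 28 days (2042 is not a leap year): 676 − 28 = 648 left.
March 2042 has 31 days: 648 − 31 = 617 left.
April 2042 has 30 days: 617 − 30 = 587 left.
May 2042 has 31 days: 587 − 31 = 556 left.
June 2042 has 30 days: 556 − 30 = 526 left.
July 2042 has 31 days: 526 − 31 = 495 left.
August 2042 has 31 days: 495 − 31 = 464 left.
September 2042 has 30 days: 464 − 30 = 434 left.
October 2042 has 31 days: 434 − 31 = 403 left.
November 2042 has 30 days: 403 − 30 = 373 left.
December 2042 has 31 days: 373 − 31 = 342 left.
January 2043 has 31 days: 342 − 31 = 311 left.
February 2043 has 28 days (2043 is not a leap year): 311 − 28 = 283 left.
March 2043 has 31 days: 283 − 31 = 252 left.
April 2043 has 30 days: 252 − 30 = 222 left.
May 2043 has 31 days: 222 − 31 = 191 left.
June 2043 has 30 days: 191 − 30 = 161 left.
July 2043 has 31 days: 161 − 31 = 130 left.
August 2043 has 31 days: 130 − 31 = 99 left.
September 2043 has 30 days: 99 − 30 = 69 left.
October 2043 has 31 days: 69 − 31 = 38 left.
November 2043 has 30 days: 38 − 30 = 8 left.
8 days into December 2043 → December 8, 2043.

December 8, 2043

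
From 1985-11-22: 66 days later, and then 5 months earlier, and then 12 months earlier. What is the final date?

August 27, 1984

Advancing 66 days from November 22, 1985:
November has 30 days, so 30 − 22 = 8 days remain after November 22, 1985; 66 − 8 = 58 left.
December 1985 has 31 days: 58 − 31 = 27 left.
27 days into January 1986 → January 27, 1986.
Subtracting 5 months from January 27, 1986:
month 1 − 5 = -4, which is month 8 of year 1985 → August 1985.
Day 27 is valid in August, giving August 27, 1985.
Going back 12 months from August 27, 1985:
month 8 − 12 = -4, which is month 8 of year 1984 → August 1984.
Day 27 is valid in August, giving August 27, 1984.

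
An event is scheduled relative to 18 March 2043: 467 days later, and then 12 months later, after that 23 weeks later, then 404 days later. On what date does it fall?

Counting forward 467 days from March 18, 2043:
March has 31 days, so 31 − 18 = 13 days remain after March 18, 2043; 467 − 13 = 454 left.
April 2043 has 30 days: 454 − 30 = 424 left.
May 2043 has 31 days: 424 − 31 = 393 left.
June 2043 has 30 days: 393 − 30 = 363 left.
July 2043 has 31 days: 363 − 31 = 332 left.
August 2043 has 31 days: 332 − 31 = 301 left.
September 2043 has 30 days: 301 − 30 = 271 left.
October 2043 has 31 days: 271 − 31 = 240 left.
November 2043 has 30 days: 240 − 30 = 210 left.
December 2043 has 31 days: 210 − 31 = 179 left.
January 2044 has 31 days: 179 − 31 = 148 left.
February 2044 has 29 days (2044 is a leap year): 148 − 29 = 119 left.
March 2044 has 31 days: 119 − 31 = 88 left.
April 2044 has 30 days: 88 − 30 = 58 left.
May 2044 has 31 days: 58 − 31 = 27 left.
27 days into June 2044 → June 27, 2044.
Counting forward 12 months from June 27, 2044:
month 6 + 12 = 18, which is month 6 of year 2045 → June 2045.
Day 27 is valid in June, giving June 27, 2045.
Counting forward 23 weeks (= 161 days) from June 27, 2045:
June has 30 days, so 30 − 27 = 3 days remain after June 27, 2045; 161 − 3 = 158 left.
July 2045 has 31 days: 158 − 31 = 127 left.
August 2045 has 31 days: 127 − 31 = 96 left.
September 2045 has 30 days: 96 − 30 = 66 left.
October 2045 has 31 days: 66 − 31 = 35 left.
November 2045 has 30 days: 35 − 30 = 5 left.
5 days into December 2045 → December 5, 2045.
Counting forward 404 days from December 5, 2045:
December has 31 days, so 31 − 5 = 26 days remain after December 5, 2045; 404 − 26 = 378 left.
January 2046 has 31 days: 378 − 31 = 347 left.
February 2046 has 28 days (2046 is not a leap year): 347 − 28 = 319 left.
March 2046 has 31 days: 319 − 31 = 288 left.
April 2046 has 30 days: 288 − 30 = 258 left.
May 2046 has 31 days: 258 − 31 = 227 left.
June 2046 has 30 days: 227 − 30 = 197 left.
July 2046 has 31 days: 197 − 31 = 166 left.
August 2046 has 31 days: 166 − 31 = 135 left.
September 2046 has 30 days: 135 − 30 = 105 left.
October 2046 has 31 days: 105 − 31 = 74 left.
November 2046 has 30 days: 74 − 30 = 44 left.
December 2046 has 31 days: 44 − 31 = 13 left.
13 days into January 2047 → January 13, 2047.

January 13, 2047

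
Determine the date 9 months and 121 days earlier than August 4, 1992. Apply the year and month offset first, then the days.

July 6, 1991

Going back 9 months and 121 days from August 4, 1992: first the month/year part, then the days.
month 8 − 9 = -1, which is month 11 of year 1991 → November 1991.
Day 4 is valid in November, giving November 4, 1991.
Now subtract 121 days from November 4, 1991.
Going back 4 days from November 4, 1991 reaches the end of the previous month; 121 − 4 = 117 left.
October 1991 has 31 days: 117 − 31 = 86 left.
September 1991 has 30 days: 86 − 30 = 56 left.
August 1991 has 31 days: 56 − 31 = 25 left.
July 1991 has 31 days; 31 − 25 = 6 → July 6, 1991.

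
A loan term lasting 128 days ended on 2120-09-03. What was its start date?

Going back 128 days from September 3, 2120.
Going back 3 days from September 3, 2120 reaches the end of the previous month; 128 − 3 = 125 left.
August 2120 has 31 days: 125 − 31 = 94 left.
July 2120 has 31 days: 94 − 31 = 63 left.
June 2120 has 30 days: 63 − 30 = 33 left.
May 2120 has 31 days: 33 − 31 = 2 left.
April 2120 has 30 days; 30 − 2 = 28 → April 28, 2120.

April 28, 2120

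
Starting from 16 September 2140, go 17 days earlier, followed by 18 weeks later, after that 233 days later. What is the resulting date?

Going back 17 days from September 16, 2140:
Going back 16 days from September 16, 2140 reaches the end of the previous month; 17 − 16 = 1 left.
August 2140 has 31 days; 31 − 1 = 30 → August 30, 2140.
Advancing 18 weeks (= 126 days) from August 30, 2140:
August has 31 days, so 31 − 30 = 1 day remains after August 30, 2140; 126 − 1 = 125 left.
September 2140 has 30 days: 125 − 30 = 95 left.
October 2140 has 31 days: 95 − 31 = 64 left.
November 2140 has 30 days: 64 − 30 = 34 left.
December 2140 has 31 days: 34 − 31 = 3 left.
3 days into January 2141 → January 3, 2141.
Adding 233 days from January 3, 2141:
January has 31 days, so 31 − 3 = 28 days remain after January 3, 2141; 233 − 28 = 205 left.
February 2141 has 28 days (2141 is not a leap year): 205 − 28 = 177 left.
March 2141 has 31 days: 177 − 31 = 146 left.
April 2141 has 30 days: 146 − 30 = 116 left.
May 2141 has 31 days: 116 − 31 = 85 left.
June 2141 has 30 days: 85 − 30 = 55 left.
July 2141 has 31 days: 55 − 31 = 24 left.
24 days into August 2141 → August 24, 2141.

August 24, 2141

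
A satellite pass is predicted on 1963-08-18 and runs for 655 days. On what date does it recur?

Advancing 655 days from August 18, 1963.
August has 31 days, so 31 − 18 = 13 days remain after August 18, 1963; 655 − 13 = 642 left.
September 1963 has 30 days: 642 − 30 = 612 left.
October 1963 has 31 days: 612 − 31 = 581 left.
November 1963 has 30 days: 581 − 30 = 551 left.
December 1963 has 31 days: 551 − 31 = 520 left.
January 1964 has 31 days: 520 − 31 = 489 left.
February 1964 has 29 days (1964 is a leap year): 489 − 29 = 460 left.
March 1964 has 31 days: 460 − 31 = 429 left.
April 1964 has 30 days: 429 − 30 = 399 left.
May 1964 has 31 days: 399 − 31 = 368 left.
June 1964 has 30 days: 368 − 30 = 338 left.
July 1964 has 31 days: 338 − 31 = 307 left.
August 1964 has 31 days: 307 − 31 = 276 left.
September 1964 has 30 days: 276 − 30 = 246 left.
October 1964 has 31 days: 246 − 31 = 215 left.
November 1964 has 30 days: 215 − 30 = 185 left.
December 1964 has 31 days: 185 − 31 = 154 left.
January 1965 has 31 days: 154 − 31 = 123 left.
February 1965 has 28 days (1965 is not a leap year): 123 − 28 = 95 left.
March 1965 has 31 days: 95 − 31 = 64 left.
April 1965 has 30 days: 64 − 30 = 34 left.
May 1965 has 31 days: 34 − 31 = 3 left.
3 days into June 1965 → June 3, 1965.

June 3, 1965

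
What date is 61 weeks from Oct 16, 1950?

Counting forward 61 weeks = 427 days from October 16, 1950.
October has 31 days, so 31 − 16 = 15 days remain after October 16, 1950; 427 − 15 = 412 left.
November 1950 has 30 days: 412 − 30 = 382 left.
December 1950 has 31 days: 382 − 31 = 351 left.
January 1951 has 31 days: 351 − 31 = 320 left.
February 1951 has 28 days (1951 is not a leap year): 320 − 28 = 292 left.
March 1951 has 31 days: 292 − 31 = 261 left.
April 1951 has 30 days: 261 − 30 = 231 left.
May 1951 has 31 days: 231 − 31 = 200 left.
June 1951 has 30 days: 200 − 30 = 170 left.
July 1951 has 31 days: 170 − 31 = 139 left.
August 1951 has 31 days: 139 − 31 = 108 left.
September 1951 has 30 days: 108 − 30 = 78 left.
October 1951 has 31 days: 78 − 31 = 47 left.
November 1951 has 30 days: 47 − 30 = 17 left.
17 days into December 1951 → December 17, 1951.

December 17, 1951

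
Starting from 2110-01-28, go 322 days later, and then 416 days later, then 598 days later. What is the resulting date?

September 25, 2113

Advancing 322 days from January 28, 2110:
January has 31 days, so 31 − 28 = 3 days remain after January 28, 2110; 322 − 3 = 319 left.
February 2110 has 28 days (2110 is not a leap year): 319 − 28 = 291 left.
March 2110 has 31 days: 291 − 31 = 260 left.
April 2110 has 30 days: 260 − 30 = 230 left.
May 2110 has 31 days: 230 − 31 = 199 left.
June 2110 has 30 days: 199 − 30 = 169 left.
July 2110 has 31 days: 169 − 31 = 138 left.
August 2110 has 31 days: 138 − 31 = 107 left.
September 2110 has 30 days: 107 − 30 = 77 left.
October 2110 has 31 days: 77 − 31 = 46 left.
November 2110 has 30 days: 46 − 30 = 16 left.
16 days into December 2110 → December 16, 2110.
Adding 416 days from December 16, 2110:
December has 31 days, so 31 − 16 = 15 days remain after December 16, 2110; 416 − 15 = 401 left.
January 2111 has 31 days: 401 − 31 = 370 left.
February 2111 has 28 days (2111 is not a leap year): 370 − 28 = 342 left.
March 2111 has 31 days: 342 − 31 = 311 left.
April 2111 has 30 days: 311 − 30 = 281 left.
May 2111 has 31 days: 281 − 31 = 250 left.
June 2111 has 30 days: 250 − 30 = 220 left.
July 2111 has 31 days: 220 − 31 = 189 left.
August 2111 has 31 days: 189 − 31 = 158 left.
September 2111 has 30 days: 158 − 30 = 128 left.
October 2111 has 31 days: 128 − 31 = 97 left.
November 2111 has 30 days: 97 − 30 = 67 left.
December 2111 has 31 days: 67 − 31 = 36 left.
January 2112 has 31 days: 36 − 31 = 5 left.
5 days into February 2112 → February 5, 2112.
Advancing 598 days from February 5, 2112:
February has 29 days, so 29 − 5 = 24 days remain after February 5, 2112; 598 − 24 = 574 left.
March 2112 has 31 days: 574 − 31 = 543 left.
April 2112 has 30 days: 543 − 30 = 513 left.
May 2112 has 31 days: 513 − 31 = 482 left.
June 2112 has 30 days: 482 − 30 = 452 left.
July 2112 has 31 days: 452 − 31 = 421 left.
August 2112 has 31 days: 421 − 31 = 390 left.
September 2112 has 30 days: 390 − 30 = 360 left.
October 2112 has 31 days: 360 − 31 = 329 left.
November 2112 has 30 days: 329 − 30 = 299 left.
December 2112 has 31 days: 299 − 31 = 268 left.
January 2113 has 31 days: 268 − 31 = 237 left.
February 2113 has 28 days (2113 is not a leap year): 237 − 28 = 209 left.
March 2113 has 31 days: 209 − 31 = 178 left.
April 2113 has 30 days: 178 − 30 = 148 left.
May 2113 has 31 days: 148 − 31 = 117 left.
June 2113 has 30 days: 117 − 30 = 87 left.
July 2113 has 31 days: 87 − 31 = 56 left.
August 2113 has 31 days: 56 − 31 = 25 left.
25 days into September 2113 → September 25, 2113.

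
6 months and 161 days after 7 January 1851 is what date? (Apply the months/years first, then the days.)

Adding 6 months and 161 days from January 7, 1851: first the month/year part, then the days.
month 1 + 6 = 7 → July 1851.
Day 7 is valid in July, giving July 7, 1851.
Now add 161 days from July 7, 1851.
July has 31 days, so 31 − 7 = 24 days remain after July 7, 1851; 161 − 24 = 137 left.
August 1851 has 31 days: 137 − 31 = 106 left.
September 1851 has 30 days: 106 − 30 = 76 left.
October 1851 has 31 days: 76 − 31 = 45 left.
November 1851 has 30 days: 45 − 30 = 15 left.
15 days into December 1851 → December 15, 1851.

December 15, 1851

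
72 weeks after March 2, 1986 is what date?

Advancing 72 weeks = 504 days from March 2, 1986.
March has 31 days, so 31 − 2 = 29 days remain after March 2, 1986; 504 − 29 = 475 left.
April 1986 has 30 days: 475 − 30 = 445 left.
May 1986 has 31 days: 445 − 31 = 414 left.
June 1986 has 30 days: 414 − 30 = 384 left.
July 1986 has 31 days: 384 − 31 = 353 left.
August 1986 has 31 days: 353 − 31 = 322 left.
September 1986 has 30 days: 322 − 30 = 292 left.
October 1986 has 31 days: 292 − 31 = 261 left.
November 1986 has 30 days: 261 − 30 = 231 left.
December 1986 has 31 days: 231 − 31 = 200 left.
January 1987 has 31 days: 200 − 31 = 169 left.
February 1987 has 28 days (1987 is not a leap year): 169 − 28 = 141 left.
March 1987 has 31 days: 141 − 31 = 110 left.
April 1987 has 30 days: 110 − 30 = 80 left.
May 1987 has 31 days: 80 − 31 = 49 left.
June 1987 has 30 days: 49 − 30 = 19 left.
19 days into July 1987 → July 19, 1987.

July 19, 1987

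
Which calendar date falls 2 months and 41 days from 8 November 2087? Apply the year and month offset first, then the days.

February 18, 2088

Counting forward 2 months and 41 days from November 8, 2087: first the month/year part, then the days.
month 11 + 2 = 13, which is month 1 of year 2088 → January 2088.
Day 8 is valid in January, giving January 8, 2088.
Now add 41 days from January 8, 2088.
January has 31 days, so 31 − 8 = 23 days remain after January 8, 2088; 41 − 23 = 18 left.
18 days into February 2088 → February 18, 2088.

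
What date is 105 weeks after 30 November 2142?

Adding 105 weeks = 735 days from November 30, 2142.
November has 30 days, so 30 − 30 = 0 days remain after November 30, 2142; 735 − 0 = 735 left.
December 2142 has 31 days: 735 − 31 = 704 left.
January 2143 has 31 days: 704 − 31 = 673 left.
February 2143 has 28 days (2143 is not a leap year): 673 − 28 = 645 left.
March 2143 has 31 days: 645 − 31 = 614 left.
April 2143 has 30 days: 614 − 30 = 584 left.
May 2143 has 31 days: 584 − 31 = 553 left.
June 2143 has 30 days: 553 − 30 = 523 left.
July 2143 has 31 days: 523 − 31 = 492 left.
August 2143 has 31 days: 492 − 31 = 461 left.
September 2143 has 30 days: 461 − 30 = 431 left.
October 2143 has 31 days: 431 − 31 = 400 left.
November 2143 has 30 days: 400 − 30 = 370 left.
December 2143 has 31 days: 370 − 31 = 339 left.
January 2144 has 31 days: 339 − 31 = 308 left.
February 2144 has 29 days (2144 is a leap year): 308 − 29 = 279 left.
March 2144 has 31 days: 279 − 31 = 248 left.
April 2144 has 30 days: 248 − 30 = 218 left.
May 2144 has 31 days: 218 − 31 = 187 left.
June 2144 has 30 days: 187 − 30 = 157 left.
July 2144 has 31 days: 157 − 31 = 126 left.
August 2144 has 31 days: 126 − 31 = 95 left.
September 2144 has 30 days: 95 − 30 = 65 left.
October 2144 has 31 days: 65 − 31 = 34 left.
November 2144 has 30 days: 34 − 30 = 4 left.
4 days into December 2144 → December 4, 2144.

December 4, 2144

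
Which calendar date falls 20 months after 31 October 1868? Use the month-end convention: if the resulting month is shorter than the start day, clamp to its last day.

Adding 20 months from October 31, 1868.
month 10 + 20 = 30, which is month 6 of year 1870 → June 1870.
June 1870 has only 30 days and the start was day 31, so the date clamps to June 30, 1870.

June 30, 1870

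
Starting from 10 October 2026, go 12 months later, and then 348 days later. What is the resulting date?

September 22, 2028

Advancing 12 months from October 10, 2026:
month 10 + 12 = 22, which is month 10 of year 2027 → October 2027.
Day 10 is valid in October, giving October 10, 2027.
Adding 348 days from October 10, 2027:
October has 31 days, so 31 − 10 = 21 days remain after October 10, 2027; 348 − 21 = 327 left.
November 2027 has 30 days: 327 − 30 = 297 left.
December 2027 has 31 days: 297 − 31 = 266 left.
January 2028 has 31 days: 266 − 31 = 235 left.
February 2028 has 29 days (2028 is a leap year): 235 − 29 = 206 left.
March 2028 has 31 days: 206 − 31 = 175 left.
April 2028 has 30 days: 175 − 30 = 145 left.
May 2028 has 31 days: 145 − 31 = 114 left.
June 2028 has 30 days: 114 − 30 = 84 left.
July 2028 has 31 days: 84 − 31 = 53 left.
August 2028 has 31 days: 53 − 31 = 22 left.
22 days into September 2028 → September 22, 2028.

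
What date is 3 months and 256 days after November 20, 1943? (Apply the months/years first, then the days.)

Adding 3 months and 256 days from November 20, 1943: first the month/year part, then the days.
month 11 + 3 = 14, which is month 2 of year 1944 → February 1944.
Day 20 is valid in February, giving February 20, 1944.
Now add 256 days from February 20, 1944.
February has 29 days, so 29 − 20 = 9 days remain after February 20, 1944; 256 − 9 = 247 left.
March 1944 has 31 days: 247 − 31 = 216 left.
April 1944 has 30 days: 216 − 30 = 186 left.
May 1944 has 31 days: 186 − 31 = 155 left.
June 1944 has 30 days: 155 − 30 = 125 left.
July 1944 has 31 days: 125 − 31 = 94 left.
August 1944 has 31 days: 94 − 31 = 63 left.
September 1944 has 30 days: 63 − 30 = 33 left.
October 1944 has 31 days: 33 − 31 = 2 left.
2 days into November 1944 → November 2, 1944.

November 2, 1944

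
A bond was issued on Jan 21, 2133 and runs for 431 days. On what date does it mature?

March 28, 2134

Counting forward 431 days from January 21, 2133.
January has 31 days, so 31 − 21 = 10 days remain after January 21, 2133; 431 − 10 = 421 left.
February 2133 has 28 days (2133 is not a leap year): 421 − 28 = 393 left.
March 2133 has 31 days: 393 − 31 = 362 left.
April 2133 has 30 days: 362 − 30 = 332 left.
May 2133 has 31 days: 332 − 31 = 301 left.
June 2133 has 30 days: 301 − 30 = 271 left.
July 2133 has 31 days: 271 − 31 = 240 left.
August 2133 has 31 days: 240 − 31 = 209 left.
September 2133 has 30 days: 209 − 30 = 179 left.
October 2133 has 31 days: 179 − 31 = 148 left.
November 2133 has 30 days: 148 − 30 = 118 left.
December 2133 has 31 days: 118 − 31 = 87 left.
January 2134 has 31 days: 87 − 31 = 56 left.
February 2134 has 28 days (2134 is not a leap year): 56 − 28 = 28 left.
28 days into March 2134 → March 28, 2134.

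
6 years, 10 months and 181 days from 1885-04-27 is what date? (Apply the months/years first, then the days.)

August 26, 1892

Counting forward 6 years, 10 months and 181 days from April 27, 1885: first the month/year part, then the days.
+6 years → 1891; month 4 + 10 = 14, which is month 2 of year 1892 → February 1892.
Day 27 is valid in February, giving February 27, 1892.
Now add 181 days from February 27, 1892.
February has 29 days, so 29 − 27 = 2 days remain after February 27, 1892; 181 − 2 = 179 left.
March 1892 has 31 days: 179 − 31 = 148 left.
April 1892 has 30 days: 148 − 30 = 118 left.
May 1892 has 31 days: 118 − 31 = 87 left.
June 1892 has 30 days: 87 − 30 = 57 left.
July 1892 has 31 days: 57 − 31 = 26 left.
26 days into August 1892 → August 26, 1892.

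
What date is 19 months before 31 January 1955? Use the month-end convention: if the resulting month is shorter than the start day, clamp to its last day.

June 30, 1953

Counting back 19 months from January 31, 1955.
month 1 − 19 = -18, which is month 6 of year 1953 → June 1953.
June 1953 has only 30 days and the start was day 31, so the date clamps to June 30, 1953.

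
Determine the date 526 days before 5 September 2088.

Counting back 526 days from September 5, 2088.
Going back 5 days from September 5, 2088 reaches the end of the previous month; 526 − 5 = 521 left.
August 2088 has 31 days: 521 − 31 = 490 left.
July 2088 has 31 days: 490 − 31 = 459 left.
June 2088 has 30 days: 459 − 30 = 429 left.
May 2088 has 31 days: 429 − 31 = 398 left.
April 2088 has 30 days: 398 − 30 = 368 left.
March 2088 has 31 days: 368 − 31 = 337 left.
February 2088 has 29 days (2088 is a leap year): 337 − 29 = 308 left.
January 2088 has 31 days: 308 − 31 = 277 left.
December 2087 has 31 days: 277 − 31 = 246 left.
November 2087 has 30 days: 246 − 30 = 216 left.
October 2087 has 31 days: 216 − 31 = 185 left.
September 2087 has 30 days: 185 − 30 = 155 left.
August 2087 has 31 days: 155 − 31 = 124 left.
July 2087 has 31 days: 124 − 31 = 93 left.
June 2087 has 30 days: 93 − 30 = 63 left.
May 2087 has 31 days: 63 − 31 = 32 left.
April 2087 has 30 days: 32 − 30 = 2 left.
March 2087 has 31 days; 31 − 2 = 29 → March 29, 2087.

March 29, 2087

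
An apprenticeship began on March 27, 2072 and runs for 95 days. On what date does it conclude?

June 30, 2072

Advancing 95 days from March 27, 2072.
March has 31 days, so 31 − 27 = 4 days remain after March 27, 2072; 95 − 4 = 91 left.
April 2072 has 30 days: 91 − 30 = 61 left.
May 2072 has 31 days: 61 − 31 = 30 left.
30 days into June 2072 → June 30, 2072.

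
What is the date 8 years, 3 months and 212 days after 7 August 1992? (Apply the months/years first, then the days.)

Adding 8 years, 3 months and 212 days from August 7, 1992: first the month/year part, then the days.
+8 years → 2000; month 8 + 3 = 11 → November 2000.
Day 7 is valid in November, giving November 7, 2000.
Now add 212 days from November 7, 2000.
November has 30 days, so 30 − 7 = 23 days remain after November 7, 2000; 212 − 23 = 189 left.
December 2000 has 31 days: 189 − 31 = 158 left.
January 2001 has 31 days: 158 − 31 = 127 left.
February 2001 has 28 days (2001 is not a leap year): 127 − 28 = 99 left.
March 2001 has 31 days: 99 − 31 = 68 left.
April 2001 has 30 days: 68 − 30 = 38 left.
May 2001 has 31 days: 38 − 31 = 7 left.
7 days into June 2001 → June 7, 2001.

June 7, 2001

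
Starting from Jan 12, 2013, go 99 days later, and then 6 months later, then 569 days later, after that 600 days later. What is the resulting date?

Adding 99 days from January 12, 2013:
January has 31 days, so 31 − 12 = 19 days remain after January 12, 2013; 99 − 19 = 80 left.
February 2013 has 28 days (2013 is not a leap year): 80 − 28 = 52 left.
March 2013 has 31 days: 52 − 31 = 21 left.
21 days into April 2013 → April 21, 2013.
Advancing 6 months from April 21, 2013:
month 4 + 6 = 10 → October 2013.
Day 21 is valid in October, giving October 21, 2013.
Counting forward 569 days from October 21, 2013:
October has 31 days, so 31 − 21 = 10 days remain after October 21, 2013; 569 − 10 = 559 left.
November 2013 has 30 days: 559 − 30 = 529 left.
December 2013 has 31 days: 529 − 31 = 498 left.
January 2014 has 31 days: 498 − 31 = 467 left.
February 2014 has 28 days (2014 is not a leap year): 467 − 28 = 439 left.
March 2014 has 31 days: 439 − 31 = 408 left.
April 2014 has 30 days: 408 − 30 = 378 left.
May 2014 has 31 days: 378 − 31 = 347 left.
June 2014 has 30 days: 347 − 30 = 317 left.
July 2014 has 31 days: 317 − 31 = 286 left.
August 2014 has 31 days: 286 − 31 = 255 left.
September 2014 has 30 days: 255 − 30 = 225 left.
October 2014 has 31 days: 225 − 31 = 194 left.
November 2014 has 30 days: 194 − 30 = 164 left.
December 2014 has 31 days: 164 − 31 = 133 left.
January 2015 has 31 days: 133 − 31 = 102 left.
February 2015 has 28 days (2015 is not a leap year): 102 − 28 = 74 left.
March 2015 has 31 days: 74 − 31 = 43 left.
April 2015 has 30 days: 43 − 30 = 13 left.
13 days into May 2015 → May 13, 2015.
Adding 600 days from May 13, 2015:
May has 31 days, so 31 − 13 = 18 days remain after May 13, 2015; 600 − 18 = 582 left.
June 2015 has 30 days: 582 − 30 = 552 left.
July 2015 has 31 days: 552 − 31 = 521 left.
August 2015 has 31 days: 521 − 31 = 490 left.
September 2015 has 30 days: 490 − 30 = 460 left.
October 2015 has 31 days: 460 − 31 = 429 left.
November 2015 has 30 days: 429 − 30 = 399 left.
December 2015 has 31 days: 399 − 31 = 368 left.
January 2016 has 31 days: 368 − 31 = 337 left.
February 2016 has 29 days (2016 is a leap year): 337 − 29 = 308 left.
March 2016 has 31 days: 308 − 31 = 277 left.
April 2016 has 30 days: 277 − 30 = 247 left.
May 2016 has 31 days: 247 − 31 = 216 left.
June 2016 has 30 days: 216 − 30 = 186 left.
July 2016 has 31 days: 186 − 31 = 155 left.
August 2016 has 31 days: 155 − 31 = 124 left.
September 2016 has 30 days: 124 − 30 = 94 left.
October 2016 has 31 days: 94 − 31 = 63 left.
November 2016 has 30 days: 63 − 30 = 33 left.
December 2016 has 31 days: 33 − 31 = 2 left.
2 days into January 2017 → January 2, 2017.

January 2, 2017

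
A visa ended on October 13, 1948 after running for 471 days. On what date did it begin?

Subtracting 471 days from October 13, 1948.
Going back 13 days from October 13, 1948 reaches the end of the previous month; 471 − 13 = 458 left.
September 1948 has 30 days: 458 − 30 = 428 left.
August 1948 has 31 days: 428 − 31 = 397 left.
July 1948 has 31 days: 397 − 31 = 366 left.
June 1948 has 30 days: 366 − 30 = 336 left.
May 1948 has 31 days: 336 − 31 = 305 left.
April 1948 has 30 days: 305 − 30 = 275 left.
March 1948 has 31 days: 275 − 31 = 244 left.
February 1948 has 29 days (1948 is a leap year): 244 − 29 = 215 left.
January 1948 has 31 days: 215 − 31 = 184 left.
December 1947 has 31 days: 184 − 31 = 153 left.
November 1947 has 30 days: 153 − 30 = 123 left.
October 1947 has 31 days: 123 − 31 = 92 left.
September 1947 has 30 days: 92 − 30 = 62 left.
August 1947 has 31 days: 62 − 31 = 31 left.
July 1947 has 31 days: 31 − 31 = 0 left.
June 1947 has 30 days; 30 − 0 = 30 → June 30, 1947.

June 30, 1947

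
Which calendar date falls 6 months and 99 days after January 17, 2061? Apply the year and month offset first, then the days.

October 24, 2061

Advancing 6 months and 99 days from January 17, 2061: first the month/year part, then the days.
month 1 + 6 = 7 → July 2061.
Day 17 is valid in July, giving July 17, 2061.
Now add 99 days from July 17, 2061.
July has 31 days, so 31 − 17 = 14 days remain after July 17, 2061; 99 − 14 = 85 left.
August 2061 has 31 days: 85 − 31 = 54 left.
September 2061 has 30 days: 54 − 30 = 24 left.
24 days into October 2061 → October 24, 2061.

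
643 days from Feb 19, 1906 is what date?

Counting forward 643 days from February 19, 1906.
February has 28 days, so 28 − 19 = 9 days remain after February 19, 1906; 643 − 9 = 634 left.
March 1906 has 31 days: 634 − 31 = 603 left.
April 1906 has 30 days: 603 − 30 = 573 left.
May 1906 has 31 days: 573 − 31 = 542 left.
June 1906 has 30 days: 542 − 30 = 512 left.
July 1906 has 31 days: 512 − 31 = 481 left.
August 1906 has 31 days: 481 − 31 = 450 left.
September 1906 has 30 days: 450 − 30 = 420 left.
October 1906 has 31 days: 420 − 31 = 389 left.
November 1906 has 30 days: 389 − 30 = 359 left.
December 1906 has 31 days: 359 − 31 = 328 left.
January 1907 has 31 days: 328 − 31 = 297 left.
February 1907 has 28 days (1907 is not a leap year): 297 − 28 = 269 left.
March 1907 has 31 days: 269 − 31 = 238 left.
April 1907 has 30 days: 238 − 30 = 208 left.
May 1907 has 31 days: 208 − 31 = 177 left.
June 1907 has 30 days: 177 − 30 = 147 left.
July 1907 has 31 days: 147 − 31 = 116 left.
August 1907 has 31 days: 116 − 31 = 85 left.
September 1907 has 30 days: 85 − 30 = 55 left.
October 1907 has 31 days: 55 − 31 = 24 left.
24 days into November 1907 → November 24, 1907.

November 24, 1907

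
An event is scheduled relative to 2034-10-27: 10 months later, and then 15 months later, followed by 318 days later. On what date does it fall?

Counting forward 10 months from October 27, 2034:
month 10 + 10 = 20, which is month 8 of year 2035 → August 2035.
Day 27 is valid in August, giving August 27, 2035.
Counting forward 15 months from August 27, 2035:
month 8 + 15 = 23, which is month 11 of year 2036 → November 2036.
Day 27 is valid in November, giving November 27, 2036.
Advancing 318 days from November 27, 2036:
November has 30 days, so 30 − 27 = 3 days remain after November 27, 2036; 318 − 3 = 315 left.
December 2036 has 31 days: 315 − 31 = 284 left.
January 2037 has 31 days: 284 − 31 = 253 left.
February 2037 has 28 days (2037 is not a leap year): 253 − 28 = 225 left.
March 2037 has 31 days: 225 − 31 = 194 left.
April 2037 has 30 days: 194 − 30 = 164 left.
May 2037 has 31 days: 164 − 31 = 133 left.
June 2037 has 30 days: 133 − 30 = 103 left.
July 2037 has 31 days: 103 − 31 = 72 left.
August 2037 has 31 days: 72 − 31 = 41 left.
September 2037 has 30 days: 41 − 30 = 11 left.
11 days into October 2037 → October 11, 2037.

October 11, 2037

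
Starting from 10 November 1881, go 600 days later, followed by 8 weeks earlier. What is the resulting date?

Counting forward 600 days from November 10, 1881:
November has 30 days, so 30 − 10 = 20 days remain after November 10, 1881; 600 − 20 = 580 left.
December 1881 has 31 days: 580 − 31 = 549 left.
January 1882 has 31 days: 549 − 31 = 518 left.
February 1882 has 28 days (1882 is not a leap year): 518 − 28 = 490 left.
March 1882 has 31 days: 490 − 31 = 459 left.
April 1882 has 30 days: 459 − 30 = 429 left.
May 1882 has 31 days: 429 − 31 = 398 left.
June 1882 has 30 days: 398 − 30 = 368 left.
July 1882 has 31 days: 368 − 31 = 337 left.
August 1882 has 31 days: 337 − 31 = 306 left.
September 1882 has 30 days: 306 − 30 = 276 left.
October 1882 has 31 days: 276 − 31 = 245 left.
November 1882 has 30 days: 245 − 30 = 215 left.
December 1882 has 31 days: 215 − 31 = 184 left.
January 1883 has 31 days: 184 − 31 = 153 left.
February 1883 has 28 days (1883 is not a leap year): 153 − 28 = 125 left.
March 1883 has 31 days: 125 − 31 = 94 left.
April 1883 has 30 days: 94 − 30 = 64 left.
May 1883 has 31 days: 64 − 31 = 33 left.
June 1883 has 30 days: 33 − 30 = 3 left.
3 days into July 1883 → July 3, 1883.
Going back 8 weeks (= 56 days) from July 3, 1883:
Going back 3 days from July 3, 1883 reaches the end of the previous month; 56 − 3 = 53 left.
June 1883 has 30 days: 53 − 30 = 23 left.
May 1883 has 31 days; 31 − 23 = 8 → May 8, 1883.

May 8, 1883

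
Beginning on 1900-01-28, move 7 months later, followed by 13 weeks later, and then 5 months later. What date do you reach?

Adding 7 months from January 28, 1900:
month 1 + 7 = 8 → August 1900.
Day 28 is valid in August, giving August 28, 1900.
Counting forward 13 weeks (= 91 days) from August 28, 1900:
August has 31 days, so 31 − 28 = 3 days remain after August 28, 1900; 91 − 3 = 88 left.
September 1900 has 30 days: 88 − 30 = 58 left.
October 1900 has 31 days: 58 − 31 = 27 left.
27 days into November 1900 → November 27, 1900.
Advancing 5 months from November 27, 1900:
month 11 + 5 = 16, which is month 4 of year 1901 → April 1901.
Day 27 is valid in April, giving April 27, 1901.

April 27, 1901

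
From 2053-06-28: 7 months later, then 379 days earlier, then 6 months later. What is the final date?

July 14, 2053

Adding 7 months from June 28, 2053:
month 6 + 7 = 13, which is month 1 of year 2054 → January 2054.
Day 28 is valid in January, giving January 28, 2054.
Subtracting 379 days from January 28, 2054:
Going back 28 days from January 28, 2054 reaches the end of the previous month; 379 − 28 = 351 left.
December 2053 has 31 days: 351 − 31 = 320 left.
November 2053 has 30 days: 320 − 30 = 290 left.
October 2053 has 31 days: 290 − 31 = 259 left.
September 2053 has 30 days: 259 − 30 = 229 left.
August 2053 has 31 days: 229 − 31 = 198 left.
July 2053 has 31 days: 198 − 31 = 167 left.
June 2053 has 30 days: 167 − 30 = 137 left.
May 2053 has 31 days: 137 − 31 = 106 left.
April 2053 has 30 days: 106 − 30 = 76 left.
March 2053 has 31 days: 76 − 31 = 45 left.
February 2053 has 28 days (2053 is not a leap year): 45 − 28 = 17 left.
January 2053 has 31 days; 31 − 17 = 14 → January 14, 2053.
Adding 6 months from January 14, 2053:
month 1 + 6 = 7 → July 2053.
Day 14 is valid in July, giving July 14, 2053.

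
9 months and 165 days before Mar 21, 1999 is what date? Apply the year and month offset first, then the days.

Counting back 9 months and 165 days from March 21, 1999: first the month/year part, then the days.
month 3 − 9 = -6, which is month 6 of year 1998 → June 1998.
Day 21 is valid in June, giving June 21, 1998.
Now subtract 165 days from June 21, 1998.
Going back 21 days from June 21, 1998 reaches the end of the previous month; 165 − 21 = 144 left.
May 1998 has 31 days: 144 − 31 = 113 left.
April 1998 has 30 days: 113 − 30 = 83 left.
March 1998 has 31 days: 83 − 31 = 52 left.
February 1998 has 28 days (1998 is not a leap year): 52 − 28 = 24 left.
January 1998 has 31 days; 31 − 24 = 7 → January 7, 1998.

January 7, 1998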